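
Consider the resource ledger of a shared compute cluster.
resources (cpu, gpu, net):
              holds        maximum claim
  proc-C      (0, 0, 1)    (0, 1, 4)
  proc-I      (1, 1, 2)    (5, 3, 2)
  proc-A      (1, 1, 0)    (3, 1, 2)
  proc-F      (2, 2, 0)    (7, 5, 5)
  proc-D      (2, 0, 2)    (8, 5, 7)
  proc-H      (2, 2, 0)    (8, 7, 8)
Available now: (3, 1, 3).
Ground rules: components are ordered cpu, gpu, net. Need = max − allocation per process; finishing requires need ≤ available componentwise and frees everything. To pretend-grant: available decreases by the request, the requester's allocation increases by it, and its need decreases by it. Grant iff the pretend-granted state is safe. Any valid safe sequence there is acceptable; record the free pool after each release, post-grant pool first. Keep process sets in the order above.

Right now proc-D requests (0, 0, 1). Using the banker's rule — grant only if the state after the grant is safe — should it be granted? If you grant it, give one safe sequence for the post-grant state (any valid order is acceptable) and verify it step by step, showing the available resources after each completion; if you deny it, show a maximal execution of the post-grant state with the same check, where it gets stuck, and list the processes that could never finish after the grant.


GRANT: granting preserves safety; a valid post-grant sequence is proc-A, proc-I, proc-C, proc-F, proc-D, proc-H.
Key observation: after the grant the pool drops to (3, 1, 2), which still lets proc-A finish first and unwind the rest.
Check on the post-grant state, step by step:
  pool = (3, 1, 2)
  run proc-A (needs (2, 0, 2), free (3, 1, 2)); after release of (1, 1, 0) the pool is (4, 2, 2)
  run proc-I (needs (4, 2, 0), free (4, 2, 2)); after release of (1, 1, 2) the pool is (5, 3, 4)
  run proc-C (needs (0, 1, 3), free (5, 3, 4)); after release of (0, 0, 1) the pool is (5, 3, 5)
  run proc-F (needs (5, 3, 5), free (5, 3, 5)); after release of (2, 2, 0) the pool is (7, 5, 5)
  run proc-D (needs (6, 5, 4), free (7, 5, 5)); after release of (2, 0, 3) the pool is (9, 5, 8)
  run proc-H (needs (6, 5, 8), free (9, 5, 8)); after release of (2, 2, 0) the pool is (11, 7, 8)


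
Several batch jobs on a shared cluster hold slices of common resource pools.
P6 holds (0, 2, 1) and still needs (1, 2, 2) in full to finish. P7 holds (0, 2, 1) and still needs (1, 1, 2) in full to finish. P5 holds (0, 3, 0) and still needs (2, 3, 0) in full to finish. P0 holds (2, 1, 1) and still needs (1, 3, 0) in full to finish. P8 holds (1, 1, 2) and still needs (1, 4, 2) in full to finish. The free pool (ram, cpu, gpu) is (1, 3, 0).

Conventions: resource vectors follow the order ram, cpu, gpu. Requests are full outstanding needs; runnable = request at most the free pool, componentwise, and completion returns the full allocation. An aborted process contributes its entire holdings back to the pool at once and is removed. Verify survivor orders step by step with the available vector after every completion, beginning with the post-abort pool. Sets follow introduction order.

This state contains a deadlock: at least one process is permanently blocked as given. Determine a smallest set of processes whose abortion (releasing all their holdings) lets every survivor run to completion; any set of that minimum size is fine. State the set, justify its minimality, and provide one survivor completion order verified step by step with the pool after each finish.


Minimum abort set: P6.
Key observation: before aborting P6, P7 was permanently blocked — no order could ever run it; afterwards it completes at step 2.
No smaller set exists: with zero aborts the deadlock remains.
Survivors finish in the order: P0, P7, P8, P5. Verifying each step (pool after the aborts first):
  pool = (1, 5, 1)
  P0 needs (1, 3, 0) <= (1, 5, 1) -> finishes; pool += (2, 1, 1) = (3, 6, 2)
  P7 needs (1, 1, 2) <= (3, 6, 2) -> finishes; pool += (0, 2, 1) = (3, 8, 3)
  P8 needs (1, 4, 2) <= (3, 8, 3) -> finishes; pool += (1, 1, 2) = (4, 9, 5)
  P5 needs (2, 3, 0) <= (4, 9, 5) -> finishes; pool += (0, 3, 0) = (4, 12, 5)


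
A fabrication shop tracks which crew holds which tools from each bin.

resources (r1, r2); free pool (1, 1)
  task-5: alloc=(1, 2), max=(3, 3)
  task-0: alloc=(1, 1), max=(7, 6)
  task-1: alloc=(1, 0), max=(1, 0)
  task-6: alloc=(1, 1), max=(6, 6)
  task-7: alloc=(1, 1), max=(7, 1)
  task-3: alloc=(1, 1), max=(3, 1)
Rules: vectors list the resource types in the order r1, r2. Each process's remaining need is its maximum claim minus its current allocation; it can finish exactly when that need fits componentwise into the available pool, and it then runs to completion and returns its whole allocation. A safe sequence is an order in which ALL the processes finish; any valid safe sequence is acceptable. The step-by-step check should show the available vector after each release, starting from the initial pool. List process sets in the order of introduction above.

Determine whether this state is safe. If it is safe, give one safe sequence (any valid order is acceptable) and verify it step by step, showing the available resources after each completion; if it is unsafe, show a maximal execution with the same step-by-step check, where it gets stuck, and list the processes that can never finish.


The state is UNSAFE.
Key observation: task-1, task-3, task-5 can finish, but then (4, 4) is all there is, and the blocked group's r1 demands exceed it.
Going as far as possible: task-1, task-3, task-5; after that, nothing fits. Step-by-step check:
  pool = (1, 1)
  task-1 needs (0, 0) <= (1, 1) -> finishes; pool += (1, 0) = (2, 1)
  task-3 needs (2, 0) <= (2, 1) -> finishes; pool += (1, 1) = (3, 2)
  task-5 needs (2, 1) <= (3, 2) -> finishes; pool += (1, 2) = (4, 4)
  task-0 still needs (6, 5) but only (4, 4) is free — short on r1 and r2
  task-6 still needs (5, 5) but only (4, 4) is free — short on r1 and r2
  task-7 still needs (6, 0) but only (4, 4) is free — short on r1
Processes that can never finish: task-0, task-6 and task-7.


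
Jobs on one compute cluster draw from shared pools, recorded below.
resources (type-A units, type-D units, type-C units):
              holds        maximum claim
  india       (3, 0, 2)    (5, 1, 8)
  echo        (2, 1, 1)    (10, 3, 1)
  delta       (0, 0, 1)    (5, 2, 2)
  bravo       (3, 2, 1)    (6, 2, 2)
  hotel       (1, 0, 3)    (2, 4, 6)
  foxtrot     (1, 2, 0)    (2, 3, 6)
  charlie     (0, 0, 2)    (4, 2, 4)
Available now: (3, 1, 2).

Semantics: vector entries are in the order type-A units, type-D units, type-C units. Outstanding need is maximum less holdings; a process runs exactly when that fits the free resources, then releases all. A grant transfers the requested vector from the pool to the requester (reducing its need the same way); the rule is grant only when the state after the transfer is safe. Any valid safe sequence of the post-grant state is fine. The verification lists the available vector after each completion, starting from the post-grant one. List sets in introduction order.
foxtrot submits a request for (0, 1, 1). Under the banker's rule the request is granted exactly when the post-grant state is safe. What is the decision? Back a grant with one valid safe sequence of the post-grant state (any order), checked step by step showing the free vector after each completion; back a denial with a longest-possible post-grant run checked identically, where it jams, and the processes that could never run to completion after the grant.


GRANT — the state after the grant stays safe, e.g. via bravo, delta, charlie, foxtrot, india, hotel, echo.
Key observation: even at the reduced pool (3, 0, 1), bravo fits immediately, so safety survives the grant.
Step-by-step check of the post-grant state:
  pool = (3, 0, 1)
  bravo: need (3, 0, 1) fits (3, 0, 1); releases (3, 2, 1), pool now (6, 2, 2)
  delta: need (5, 2, 1) fits (6, 2, 2); releases (0, 0, 1), pool now (6, 2, 3)
  charlie: need (4, 2, 2) fits (6, 2, 3); releases (0, 0, 2), pool now (6, 2, 5)
  foxtrot: need (1, 0, 5) fits (6, 2, 5); releases (1, 3, 1), pool now (7, 5, 6)
  india: need (2, 1, 6) fits (7, 5, 6); releases (3, 0, 2), pool now (10, 5, 8)
  hotel: need (1, 4, 3) fits (10, 5, 8); releases (1, 0, 3), pool now (11, 5, 11)
  echo: need (8, 2, 0) fits (11, 5, 11); releases (2, 1, 1), pool now (13, 6, 12)


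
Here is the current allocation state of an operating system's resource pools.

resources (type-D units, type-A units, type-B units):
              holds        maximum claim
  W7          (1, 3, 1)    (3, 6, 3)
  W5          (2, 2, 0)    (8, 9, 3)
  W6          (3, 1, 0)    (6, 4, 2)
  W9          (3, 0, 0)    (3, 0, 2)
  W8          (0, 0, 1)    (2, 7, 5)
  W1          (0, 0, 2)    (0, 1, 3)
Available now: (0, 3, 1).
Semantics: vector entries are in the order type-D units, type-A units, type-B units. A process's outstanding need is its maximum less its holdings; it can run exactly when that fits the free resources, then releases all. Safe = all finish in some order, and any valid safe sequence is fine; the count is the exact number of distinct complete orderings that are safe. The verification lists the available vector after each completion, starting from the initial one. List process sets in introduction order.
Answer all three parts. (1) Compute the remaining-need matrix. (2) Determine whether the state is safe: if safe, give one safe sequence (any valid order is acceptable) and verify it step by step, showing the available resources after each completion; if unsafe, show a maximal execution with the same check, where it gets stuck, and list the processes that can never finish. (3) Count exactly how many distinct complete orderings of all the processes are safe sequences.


(1) Remaining need (order type-D units, type-A units, type-B units):
  W7: (2, 3, 2)
  W5: (6, 7, 3)
  W6: (3, 3, 2)
  W9: (0, 0, 2)
  W8: (2, 7, 4)
  W1: (0, 1, 1)
(2) SAFE, for example via the order W1, W9, W7, W6, W5, W8.
Key observation: the order's first zero-slack moment is W1 ((0, 1, 1) needed, (0, 3, 1) free — a requested resource with nothing to spare).
Walking it through:
  pool = (0, 3, 1)
  run W1 (needs (0, 1, 1), free (0, 3, 1)); after release of (0, 0, 2) the pool is (0, 3, 3)
  run W9 (needs (0, 0, 2), free (0, 3, 3)); after release of (3, 0, 0) the pool is (3, 3, 3)
  run W7 (needs (2, 3, 2), free (3, 3, 3)); after release of (1, 3, 1) the pool is (4, 6, 4)
  run W6 (needs (3, 3, 2), free (4, 6, 4)); after release of (3, 1, 0) the pool is (7, 7, 4)
  run W5 (needs (6, 7, 3), free (7, 7, 4)); after release of (2, 2, 0) the pool is (9, 9, 4)
  run W8 (needs (2, 7, 4), free (9, 9, 4)); after release of (0, 0, 1) the pool is (9, 9, 5)
(3) The exact count: 4 of the possible complete orderings are safe sequences.


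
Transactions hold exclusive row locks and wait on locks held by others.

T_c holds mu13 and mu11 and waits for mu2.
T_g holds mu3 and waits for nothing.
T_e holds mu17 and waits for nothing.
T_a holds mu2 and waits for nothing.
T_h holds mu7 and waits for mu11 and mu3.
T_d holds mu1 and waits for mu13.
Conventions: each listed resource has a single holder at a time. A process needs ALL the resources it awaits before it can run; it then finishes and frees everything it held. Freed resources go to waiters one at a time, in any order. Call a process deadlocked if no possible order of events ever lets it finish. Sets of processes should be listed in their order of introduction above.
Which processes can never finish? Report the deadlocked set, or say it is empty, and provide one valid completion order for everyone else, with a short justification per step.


No process is deadlocked.
Key observation: all waits point, directly or indirectly, at processes that can finish, so nothing is permanently blocked.
One completion order for the rest: T_g, T_a, T_e, T_c, T_h, T_d.
Verifying each step:
  T_g: no waits; runs immediately, freeing mu3
  T_a: no waits; runs immediately, freeing mu2
  T_e: no waits; runs immediately, freeing mu17
  run T_c (all its waits — mu2 — are resolved); releases mu13 and mu11
  run T_h (all its waits — mu11 and mu3 — are resolved); releases mu7
  run T_d (all its waits — mu13 — are resolved); releases mu1


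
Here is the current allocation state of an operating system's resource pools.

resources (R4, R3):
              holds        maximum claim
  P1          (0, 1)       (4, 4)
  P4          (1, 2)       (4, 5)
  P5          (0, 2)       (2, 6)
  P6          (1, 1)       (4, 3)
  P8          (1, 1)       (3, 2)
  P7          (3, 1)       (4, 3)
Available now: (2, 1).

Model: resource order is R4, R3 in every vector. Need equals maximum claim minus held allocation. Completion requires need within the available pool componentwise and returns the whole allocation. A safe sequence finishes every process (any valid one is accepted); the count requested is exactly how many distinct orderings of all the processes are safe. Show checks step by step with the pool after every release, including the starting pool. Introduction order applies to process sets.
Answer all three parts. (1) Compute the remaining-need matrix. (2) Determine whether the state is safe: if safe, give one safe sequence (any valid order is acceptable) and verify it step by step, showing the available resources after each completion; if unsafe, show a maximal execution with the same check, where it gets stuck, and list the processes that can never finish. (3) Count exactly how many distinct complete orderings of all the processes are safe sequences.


(1) Outstanding need per process (order R4, R3):
  P1: (4, 3)
  P4: (3, 3)
  P5: (2, 4)
  P6: (3, 2)
  P8: (2, 1)
  P7: (1, 2)
(2) SAFE, for example via the order P8, P6, P1, P7, P5, P4.
Key observation: P8 is the earliest step where a requested resource binds exactly: need (2, 1), pool (2, 1) at its turn.
Check, step by step:
  pool = (2, 1)
  P8 needs (2, 1) <= (2, 1) -> finishes; pool += (1, 1) = (3, 2)
  P6 needs (3, 2) <= (3, 2) -> finishes; pool += (1, 1) = (4, 3)
  P1 needs (4, 3) <= (4, 3) -> finishes; pool += (0, 1) = (4, 4)
  P7 needs (1, 2) <= (4, 4) -> finishes; pool += (3, 1) = (7, 5)
  P5 needs (2, 4) <= (7, 5) -> finishes; pool += (0, 2) = (7, 7)
  P4 needs (3, 3) <= (7, 7) -> finishes; pool += (1, 2) = (8, 9)
(3) The exact count: 36 of the possible complete orderings are safe sequences.


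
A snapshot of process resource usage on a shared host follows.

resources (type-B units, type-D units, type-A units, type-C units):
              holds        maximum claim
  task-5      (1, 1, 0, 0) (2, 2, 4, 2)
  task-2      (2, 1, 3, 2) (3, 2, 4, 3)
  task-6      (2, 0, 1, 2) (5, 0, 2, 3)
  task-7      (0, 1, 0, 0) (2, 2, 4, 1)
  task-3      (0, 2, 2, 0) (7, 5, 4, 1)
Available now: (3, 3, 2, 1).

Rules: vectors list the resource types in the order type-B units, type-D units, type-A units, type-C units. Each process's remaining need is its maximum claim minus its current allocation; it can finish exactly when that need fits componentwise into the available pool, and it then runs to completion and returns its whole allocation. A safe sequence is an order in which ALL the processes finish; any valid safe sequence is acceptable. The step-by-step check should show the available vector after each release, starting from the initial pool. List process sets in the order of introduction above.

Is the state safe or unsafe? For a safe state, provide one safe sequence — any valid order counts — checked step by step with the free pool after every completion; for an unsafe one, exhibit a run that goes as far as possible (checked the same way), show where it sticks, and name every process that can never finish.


SAFE, for example via the order task-2, task-7, task-5, task-6, task-3.
Key observation: reading the order forward, task-2 is the first process whose need (1, 1, 1, 1) meets the free pool (3, 3, 2, 1) exactly on a resource it requests.
Walking it through:
  pool = (3, 3, 2, 1)
  task-2: need (1, 1, 1, 1) fits (3, 3, 2, 1); releases (2, 1, 3, 2), pool now (5, 4, 5, 3)
  task-7: need (2, 1, 4, 1) fits (5, 4, 5, 3); releases (0, 1, 0, 0), pool now (5, 5, 5, 3)
  task-5: need (1, 1, 4, 2) fits (5, 5, 5, 3); releases (1, 1, 0, 0), pool now (6, 6, 5, 3)
  task-6: need (3, 0, 1, 1) fits (6, 6, 5, 3); releases (2, 0, 1, 2), pool now (8, 6, 6, 5)
  task-3: need (7, 3, 2, 1) fits (8, 6, 6, 5); releases (0, 2, 2, 0), pool now (8, 8, 8, 5)


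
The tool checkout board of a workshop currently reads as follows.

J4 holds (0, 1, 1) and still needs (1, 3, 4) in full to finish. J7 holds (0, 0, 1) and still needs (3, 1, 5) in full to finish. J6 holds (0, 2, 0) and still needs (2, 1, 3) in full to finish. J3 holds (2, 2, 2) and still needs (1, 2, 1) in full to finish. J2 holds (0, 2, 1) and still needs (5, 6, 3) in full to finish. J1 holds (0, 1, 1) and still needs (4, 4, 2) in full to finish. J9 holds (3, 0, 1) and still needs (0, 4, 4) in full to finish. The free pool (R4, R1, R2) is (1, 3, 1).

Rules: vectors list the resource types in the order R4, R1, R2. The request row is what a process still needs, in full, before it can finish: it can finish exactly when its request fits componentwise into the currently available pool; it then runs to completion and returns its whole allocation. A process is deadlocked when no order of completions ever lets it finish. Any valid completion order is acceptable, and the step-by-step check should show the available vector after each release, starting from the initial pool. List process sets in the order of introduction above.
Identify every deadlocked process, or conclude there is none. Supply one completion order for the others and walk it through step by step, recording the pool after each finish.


The deadlocked set is J4, J7, J2, J1 and J9.
Key observation: after J3, J6 the pool peaks at (3, 7, 3), and each blocked process is short somewhere: J4 on R2; J7 on R2; J2 on R4; J1 on R4; J9 on R2.
One completion order for the rest: J3, J6. Check, step by step:
  pool = (1, 3, 1)
  run J3 (needs (1, 2, 1), free (1, 3, 1)); after release of (2, 2, 2) the pool is (3, 5, 3)
  run J6 (needs (2, 1, 3), free (3, 5, 3)); after release of (0, 2, 0) the pool is (3, 7, 3)
None of the blocked processes ever fits:
  J4 cannot run: need (1, 3, 4) vs free (3, 7, 3) (insufficient R2)
  J7 cannot run: need (3, 1, 5) vs free (3, 7, 3) (insufficient R2)
  J2 cannot run: need (5, 6, 3) vs free (3, 7, 3) (insufficient R4)
  J1 cannot run: need (4, 4, 2) vs free (3, 7, 3) (insufficient R4)
  J9 cannot run: need (0, 4, 4) vs free (3, 7, 3) (insufficient R2)


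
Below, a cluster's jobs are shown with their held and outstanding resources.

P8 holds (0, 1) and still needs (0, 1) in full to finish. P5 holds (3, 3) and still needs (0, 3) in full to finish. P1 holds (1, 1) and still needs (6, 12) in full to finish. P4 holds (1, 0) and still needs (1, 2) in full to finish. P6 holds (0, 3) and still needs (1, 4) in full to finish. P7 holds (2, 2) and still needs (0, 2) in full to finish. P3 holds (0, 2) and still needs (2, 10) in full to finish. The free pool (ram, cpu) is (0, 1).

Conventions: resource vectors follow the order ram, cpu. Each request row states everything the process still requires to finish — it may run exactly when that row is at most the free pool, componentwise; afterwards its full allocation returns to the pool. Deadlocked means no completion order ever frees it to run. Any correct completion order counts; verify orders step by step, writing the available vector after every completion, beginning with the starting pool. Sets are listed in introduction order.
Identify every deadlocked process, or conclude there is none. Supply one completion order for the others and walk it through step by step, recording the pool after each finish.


No process is deadlocked.
Key observation: the pool covers P8 at once, and every later process fits after earlier releases.
One completion order for the rest: P8, P7, P6, P5, P4, P3, P1. Step-by-step check:
  pool = (0, 1)
  P8: need (0, 1) fits (0, 1); releases (0, 1), pool now (0, 2)
  P7: need (0, 2) fits (0, 2); releases (2, 2), pool now (2, 4)
  P6: need (1, 4) fits (2, 4); releases (0, 3), pool now (2, 7)
  P5: need (0, 3) fits (2, 7); releases (3, 3), pool now (5, 10)
  P4: need (1, 2) fits (5, 10); releases (1, 0), pool now (6, 10)
  P3: need (2, 10) fits (6, 10); releases (0, 2), pool now (6, 12)
  P1: need (6, 12) fits (6, 12); releases (1, 1), pool now (7, 13)


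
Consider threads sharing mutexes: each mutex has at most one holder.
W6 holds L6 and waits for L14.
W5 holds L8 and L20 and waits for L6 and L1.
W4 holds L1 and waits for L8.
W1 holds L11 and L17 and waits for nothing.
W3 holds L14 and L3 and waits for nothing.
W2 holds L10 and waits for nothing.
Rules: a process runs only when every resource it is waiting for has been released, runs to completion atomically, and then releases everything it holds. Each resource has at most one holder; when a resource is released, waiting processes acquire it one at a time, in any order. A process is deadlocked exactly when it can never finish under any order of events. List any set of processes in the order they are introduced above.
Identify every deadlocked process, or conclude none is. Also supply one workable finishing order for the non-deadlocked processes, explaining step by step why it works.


The deadlocked set is W5 and W4.
Key observation: the wait chain closes on itself along W5 -> W4 -> W5; no other process is dragged down with it.
The rest can finish in the order W1, W3, W6, W2.
Check, step by step:
  W1 waits on nothing -> runs at once and releases L11 and L17
  W3 waits on nothing -> runs at once and releases L14 and L3
  W6: everything it awaited (L14) is free; runs, freeing L6
  W2 waits on nothing -> runs at once and releases L10


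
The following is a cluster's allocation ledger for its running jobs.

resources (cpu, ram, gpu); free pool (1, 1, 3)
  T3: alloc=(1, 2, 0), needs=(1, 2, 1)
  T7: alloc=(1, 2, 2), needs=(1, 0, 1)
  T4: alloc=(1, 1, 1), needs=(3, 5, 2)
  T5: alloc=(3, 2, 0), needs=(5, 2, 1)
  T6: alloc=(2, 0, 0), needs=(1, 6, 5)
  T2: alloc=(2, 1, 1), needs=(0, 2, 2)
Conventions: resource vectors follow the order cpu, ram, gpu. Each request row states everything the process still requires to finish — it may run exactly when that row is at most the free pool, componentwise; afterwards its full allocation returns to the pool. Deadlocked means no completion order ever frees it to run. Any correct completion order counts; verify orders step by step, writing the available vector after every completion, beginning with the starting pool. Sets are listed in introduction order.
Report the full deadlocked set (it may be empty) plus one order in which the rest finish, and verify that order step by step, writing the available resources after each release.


No process is deadlocked.
Key observation: no deadlock: T7 fits now, and the freed resources carry the rest through.
A valid finishing order for the others: T7, T3, T2, T5, T6, T4. Step-by-step check:
  pool = (1, 1, 3)
  T7 needs (1, 0, 1) <= (1, 1, 3) -> finishes; pool += (1, 2, 2) = (2, 3, 5)
  T3 needs (1, 2, 1) <= (2, 3, 5) -> finishes; pool += (1, 2, 0) = (3, 5, 5)
  T2 needs (0, 2, 2) <= (3, 5, 5) -> finishes; pool += (2, 1, 1) = (5, 6, 6)
  T5 needs (5, 2, 1) <= (5, 6, 6) -> finishes; pool += (3, 2, 0) = (8, 8, 6)
  T6 needs (1, 6, 5) <= (8, 8, 6) -> finishes; pool += (2, 0, 0) = (10, 8, 6)
  T4 needs (3, 5, 2) <= (10, 8, 6) -> finishes; pool += (1, 1, 1) = (11, 9, 7)


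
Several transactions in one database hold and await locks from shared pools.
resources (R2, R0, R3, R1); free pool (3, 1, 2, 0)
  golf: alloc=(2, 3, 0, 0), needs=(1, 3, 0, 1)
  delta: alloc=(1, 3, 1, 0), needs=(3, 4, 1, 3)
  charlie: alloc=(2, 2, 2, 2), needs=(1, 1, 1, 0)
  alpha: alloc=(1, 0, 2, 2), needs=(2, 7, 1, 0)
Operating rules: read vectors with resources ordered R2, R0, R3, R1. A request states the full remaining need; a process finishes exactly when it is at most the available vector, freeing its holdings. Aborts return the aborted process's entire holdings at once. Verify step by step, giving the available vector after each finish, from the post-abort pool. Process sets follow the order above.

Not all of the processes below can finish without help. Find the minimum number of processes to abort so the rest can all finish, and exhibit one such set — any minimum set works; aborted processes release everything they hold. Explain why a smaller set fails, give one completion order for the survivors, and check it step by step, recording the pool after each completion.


The answer: abort delta.
Key observation: no ordering could ever have run alpha before the abort of delta; with (1, 3, 1, 0) back in the pool it fits at step 3.
Minimality: the empty abort set fails — the state is deadlocked as it stands.
The survivors complete as charlie, golf, alpha. Verifying each step (starting from the post-abort pool):
  pool = (4, 4, 3, 0)
  charlie: need (1, 1, 1, 0) fits (4, 4, 3, 0); releases (2, 2, 2, 2), pool now (6, 6, 5, 2)
  golf: need (1, 3, 0, 1) fits (6, 6, 5, 2); releases (2, 3, 0, 0), pool now (8, 9, 5, 2)
  alpha: need (2, 7, 1, 0) fits (8, 9, 5, 2); releases (1, 0, 2, 2), pool now (9, 9, 7, 4)


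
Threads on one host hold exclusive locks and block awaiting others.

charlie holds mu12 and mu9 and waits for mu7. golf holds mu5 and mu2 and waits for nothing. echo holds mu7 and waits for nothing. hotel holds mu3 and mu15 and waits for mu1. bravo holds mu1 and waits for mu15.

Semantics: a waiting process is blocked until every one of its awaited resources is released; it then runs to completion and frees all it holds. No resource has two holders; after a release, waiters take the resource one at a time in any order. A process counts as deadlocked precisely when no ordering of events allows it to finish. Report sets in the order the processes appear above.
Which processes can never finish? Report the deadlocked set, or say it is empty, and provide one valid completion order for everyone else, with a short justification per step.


The deadlocked set is hotel and bravo.
Key observation: hotel -> bravo -> hotel is a circular wait — nothing in it can go first; no other process is dragged down with it.
One completion order for the rest: echo, golf, charlie.
Verifying each step:
  echo: no waits; runs immediately, freeing mu7
  golf: no waits; runs immediately, freeing mu5 and mu2
  charlie waits on mu7 — all released -> runs and releases mu12 and mu9


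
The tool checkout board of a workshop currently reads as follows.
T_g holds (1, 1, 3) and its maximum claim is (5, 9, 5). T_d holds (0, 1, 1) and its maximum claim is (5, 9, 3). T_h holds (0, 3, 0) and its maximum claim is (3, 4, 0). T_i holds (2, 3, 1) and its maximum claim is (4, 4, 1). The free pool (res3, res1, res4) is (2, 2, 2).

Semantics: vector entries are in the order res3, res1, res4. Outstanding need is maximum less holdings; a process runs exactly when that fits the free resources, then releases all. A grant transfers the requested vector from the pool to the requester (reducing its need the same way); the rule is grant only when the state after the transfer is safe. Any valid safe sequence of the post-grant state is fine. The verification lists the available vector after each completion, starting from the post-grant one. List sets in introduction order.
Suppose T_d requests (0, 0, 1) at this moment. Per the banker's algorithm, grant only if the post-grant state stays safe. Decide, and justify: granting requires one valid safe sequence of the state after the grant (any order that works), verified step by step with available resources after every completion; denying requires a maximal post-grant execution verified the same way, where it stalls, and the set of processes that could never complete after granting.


GRANT: granting preserves safety; a valid post-grant sequence is T_i, T_h, T_g, T_d.
Key observation: granting shrinks the pool to (2, 2, 1), yet T_i still fits and the chain goes through.
Check on the post-grant state, step by step:
  pool = (2, 2, 1)
  T_i needs (2, 1, 0) <= (2, 2, 1) -> finishes; pool += (2, 3, 1) = (4, 5, 2)
  T_h needs (3, 1, 0) <= (4, 5, 2) -> finishes; pool += (0, 3, 0) = (4, 8, 2)
  T_g needs (4, 8, 2) <= (4, 8, 2) -> finishes; pool += (1, 1, 3) = (5, 9, 5)
  T_d needs (5, 8, 1) <= (5, 9, 5) -> finishes; pool += (0, 1, 2) = (5, 10, 7)


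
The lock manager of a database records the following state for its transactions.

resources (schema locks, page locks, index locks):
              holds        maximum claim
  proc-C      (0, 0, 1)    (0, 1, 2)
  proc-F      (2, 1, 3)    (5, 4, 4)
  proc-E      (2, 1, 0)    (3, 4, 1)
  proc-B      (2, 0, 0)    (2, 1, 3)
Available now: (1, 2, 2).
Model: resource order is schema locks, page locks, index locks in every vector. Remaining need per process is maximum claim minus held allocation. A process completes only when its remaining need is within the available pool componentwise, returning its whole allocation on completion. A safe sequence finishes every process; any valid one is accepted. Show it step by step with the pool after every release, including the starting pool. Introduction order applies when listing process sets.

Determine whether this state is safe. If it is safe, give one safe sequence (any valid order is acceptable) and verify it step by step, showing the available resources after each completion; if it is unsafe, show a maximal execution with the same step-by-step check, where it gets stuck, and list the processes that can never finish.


UNSAFE.
Key observation: even finishing proc-C, proc-B leaves just (3, 2, 3) free — too little page locks for any of the remaining processes.
Going as far as possible: proc-C, proc-B; after that, nothing fits. Step-by-step check:
  pool = (1, 2, 2)
  run proc-C (needs (0, 1, 1), free (1, 2, 2)); after release of (0, 0, 1) the pool is (1, 2, 3)
  run proc-B (needs (0, 1, 3), free (1, 2, 3)); after release of (2, 0, 0) the pool is (3, 2, 3)
  blocked: proc-F wants (3, 3, 1), pool (3, 2, 3) — not enough page locks
  blocked: proc-E wants (1, 3, 1), pool (3, 2, 3) — not enough page locks
Processes that can never finish: proc-F and proc-E.


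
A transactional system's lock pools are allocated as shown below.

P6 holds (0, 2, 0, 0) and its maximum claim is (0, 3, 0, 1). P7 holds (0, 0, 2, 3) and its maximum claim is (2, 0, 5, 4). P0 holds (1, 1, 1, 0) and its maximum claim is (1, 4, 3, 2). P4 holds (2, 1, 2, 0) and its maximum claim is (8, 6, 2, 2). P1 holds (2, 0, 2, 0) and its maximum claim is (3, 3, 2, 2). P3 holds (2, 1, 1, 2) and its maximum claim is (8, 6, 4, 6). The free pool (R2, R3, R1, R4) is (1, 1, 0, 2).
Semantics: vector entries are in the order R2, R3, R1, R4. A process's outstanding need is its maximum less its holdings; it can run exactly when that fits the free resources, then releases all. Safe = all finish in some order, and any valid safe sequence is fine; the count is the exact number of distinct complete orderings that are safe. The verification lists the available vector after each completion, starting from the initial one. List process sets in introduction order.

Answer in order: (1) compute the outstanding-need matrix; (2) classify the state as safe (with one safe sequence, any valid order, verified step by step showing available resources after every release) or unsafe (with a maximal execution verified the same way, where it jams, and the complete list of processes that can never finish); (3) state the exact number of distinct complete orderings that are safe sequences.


(1) Outstanding need per process (order R2, R3, R1, R4):
  P6: (0, 1, 0, 1)
  P7: (2, 0, 3, 1)
  P0: (0, 3, 2, 2)
  P4: (6, 5, 0, 2)
  P1: (1, 3, 0, 2)
  P3: (6, 5, 3, 4)
(2) UNSAFE — no complete ordering exists.
Key observation: after P6, P1, P0, P7 complete, (4, 4, 5, 5) is the best the pool ever gets, yet each leftover process wants more R2.
A maximal execution: P6, P1, P0, P7 — then nothing else fits. Verifying each step:
  pool = (1, 1, 0, 2)
  run P6 (needs (0, 1, 0, 1), free (1, 1, 0, 2)); after release of (0, 2, 0, 0) the pool is (1, 3, 0, 2)
  run P1 (needs (1, 3, 0, 2), free (1, 3, 0, 2)); after release of (2, 0, 2, 0) the pool is (3, 3, 2, 2)
  run P0 (needs (0, 3, 2, 2), free (3, 3, 2, 2)); after release of (1, 1, 1, 0) the pool is (4, 4, 3, 2)
  run P7 (needs (2, 0, 3, 1), free (4, 4, 3, 2)); after release of (0, 0, 2, 3) the pool is (4, 4, 5, 5)
  blocked: P4 wants (6, 5, 0, 2), pool (4, 4, 5, 5) — not enough R2 and R3
  blocked: P3 wants (6, 5, 3, 4), pool (4, 4, 5, 5) — not enough R2 and R3
Never able to finish: P4 and P3.
(3) Precisely 0 of the possible complete orderings are safe sequences.


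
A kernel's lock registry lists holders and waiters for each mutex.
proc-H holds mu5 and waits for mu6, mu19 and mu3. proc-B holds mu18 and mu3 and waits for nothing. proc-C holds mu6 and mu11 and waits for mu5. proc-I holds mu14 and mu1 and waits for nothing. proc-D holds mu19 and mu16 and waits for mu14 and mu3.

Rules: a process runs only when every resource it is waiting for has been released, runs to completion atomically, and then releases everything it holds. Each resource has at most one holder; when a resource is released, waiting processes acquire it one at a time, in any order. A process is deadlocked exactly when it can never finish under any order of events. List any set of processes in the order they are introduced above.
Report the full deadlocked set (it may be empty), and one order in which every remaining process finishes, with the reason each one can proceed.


Deadlocked set: proc-H and proc-C.
Key observation: nobody on the ring proc-H -> proc-C -> proc-H can start until another member finishes, which never happens; no other process is dragged down with it.
A valid finishing order for the others: proc-B, proc-I, proc-D.
Check, step by step:
  proc-B waits on nothing -> runs at once and releases mu18 and mu3
  proc-I waits on nothing -> runs at once and releases mu14 and mu1
  proc-D waits on mu14 and mu3 — all released -> runs and releases mu19 and mu16


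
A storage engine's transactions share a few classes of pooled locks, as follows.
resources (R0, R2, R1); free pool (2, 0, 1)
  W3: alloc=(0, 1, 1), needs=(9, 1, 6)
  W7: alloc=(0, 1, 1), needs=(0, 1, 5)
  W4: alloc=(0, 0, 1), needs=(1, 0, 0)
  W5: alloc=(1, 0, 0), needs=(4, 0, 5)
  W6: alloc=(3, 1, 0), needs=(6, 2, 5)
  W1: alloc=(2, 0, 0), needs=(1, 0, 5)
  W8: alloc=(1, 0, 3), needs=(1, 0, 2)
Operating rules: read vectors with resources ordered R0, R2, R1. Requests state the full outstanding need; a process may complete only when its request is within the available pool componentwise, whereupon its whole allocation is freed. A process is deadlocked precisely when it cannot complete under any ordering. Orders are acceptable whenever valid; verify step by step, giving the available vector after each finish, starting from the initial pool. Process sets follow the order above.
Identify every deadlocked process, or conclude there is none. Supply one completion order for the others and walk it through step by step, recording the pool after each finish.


Deadlocked: W3, W7 and W6.
Key observation: no order helps: past W4, W8, W1, W5, the free pool tops out at (6, 0, 5), below what each blocked process needs in R2.
The rest can finish in the order W4, W8, W1, W5. Verifying each step:
  pool = (2, 0, 1)
  W4: need (1, 0, 0) fits (2, 0, 1); releases (0, 0, 1), pool now (2, 0, 2)
  W8: need (1, 0, 2) fits (2, 0, 2); releases (1, 0, 3), pool now (3, 0, 5)
  W1: need (1, 0, 5) fits (3, 0, 5); releases (2, 0, 0), pool now (5, 0, 5)
  W5: need (4, 0, 5) fits (5, 0, 5); releases (1, 0, 0), pool now (6, 0, 5)
The stuck group stays short no matter what:
  W3 cannot run: need (9, 1, 6) vs free (6, 0, 5) (insufficient R0, R2 and R1)
  W7 cannot run: need (0, 1, 5) vs free (6, 0, 5) (insufficient R2)
  W6 cannot run: need (6, 2, 5) vs free (6, 0, 5) (insufficient R2)


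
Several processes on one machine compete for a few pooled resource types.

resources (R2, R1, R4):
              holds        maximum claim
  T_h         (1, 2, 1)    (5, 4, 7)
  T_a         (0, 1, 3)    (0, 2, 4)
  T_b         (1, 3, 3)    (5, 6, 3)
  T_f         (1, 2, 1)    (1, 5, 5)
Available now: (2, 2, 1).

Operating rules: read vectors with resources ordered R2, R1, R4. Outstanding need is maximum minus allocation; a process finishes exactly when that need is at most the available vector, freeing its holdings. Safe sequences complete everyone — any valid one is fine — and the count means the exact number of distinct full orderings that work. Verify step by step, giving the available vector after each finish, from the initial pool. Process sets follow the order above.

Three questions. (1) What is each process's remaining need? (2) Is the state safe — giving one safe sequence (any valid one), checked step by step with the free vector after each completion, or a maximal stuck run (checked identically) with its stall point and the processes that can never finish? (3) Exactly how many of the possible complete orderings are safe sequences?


(1) Outstanding need per process (order R2, R1, R4):
  T_h: (4, 2, 6)
  T_a: (0, 1, 1)
  T_b: (4, 3, 0)
  T_f: (0, 3, 4)
(2) UNSAFE.
Key observation: the pool after T_a, T_f is (3, 5, 5); every surviving request exceeds it in R2, so progress ends there.
The run T_a, T_f cannot be extended any further. Step-by-step check:
  pool = (2, 2, 1)
  run T_a (needs (0, 1, 1), free (2, 2, 1)); after release of (0, 1, 3) the pool is (2, 3, 4)
  run T_f (needs (0, 3, 4), free (2, 3, 4)); after release of (1, 2, 1) the pool is (3, 5, 5)
  T_h still needs (4, 2, 6) but only (3, 5, 5) is free — short on R2 and R4
  T_b still needs (4, 3, 0) but only (3, 5, 5) is free — short on R2
Never able to finish: T_h and T_b.
(3) The exact count: 0 of the possible complete orderings are safe sequences.


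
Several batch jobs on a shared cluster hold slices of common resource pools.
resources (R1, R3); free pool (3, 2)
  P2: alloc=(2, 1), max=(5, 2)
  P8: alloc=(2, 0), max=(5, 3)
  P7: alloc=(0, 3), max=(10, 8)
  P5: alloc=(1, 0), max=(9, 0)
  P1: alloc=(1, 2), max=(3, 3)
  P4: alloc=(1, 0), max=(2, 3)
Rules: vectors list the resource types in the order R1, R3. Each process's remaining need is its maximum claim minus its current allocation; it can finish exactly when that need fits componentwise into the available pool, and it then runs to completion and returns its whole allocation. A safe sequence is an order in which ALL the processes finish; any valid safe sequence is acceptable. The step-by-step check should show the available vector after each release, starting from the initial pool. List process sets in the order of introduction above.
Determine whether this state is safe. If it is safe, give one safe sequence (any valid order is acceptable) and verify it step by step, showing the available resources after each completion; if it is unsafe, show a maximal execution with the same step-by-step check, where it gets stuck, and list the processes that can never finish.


SAFE. One safe sequence: P2, P1, P8, P4, P5, P7.
Key observation: the order's first zero-slack moment is P2 ((3, 1) needed, (3, 2) free — a requested resource with nothing to spare).
Walking it through:
  pool = (3, 2)
  run P2 (needs (3, 1), free (3, 2)); after release of (2, 1) the pool is (5, 3)
  run P1 (needs (2, 1), free (5, 3)); after release of (1, 2) the pool is (6, 5)
  run P8 (needs (3, 3), free (6, 5)); after release of (2, 0) the pool is (8, 5)
  run P4 (needs (1, 3), free (8, 5)); after release of (1, 0) the pool is (9, 5)
  run P5 (needs (8, 0), free (9, 5)); after release of (1, 0) the pool is (10, 5)
  run P7 (needs (10, 5), free (10, 5)); after release of (0, 3) the pool is (10, 8)


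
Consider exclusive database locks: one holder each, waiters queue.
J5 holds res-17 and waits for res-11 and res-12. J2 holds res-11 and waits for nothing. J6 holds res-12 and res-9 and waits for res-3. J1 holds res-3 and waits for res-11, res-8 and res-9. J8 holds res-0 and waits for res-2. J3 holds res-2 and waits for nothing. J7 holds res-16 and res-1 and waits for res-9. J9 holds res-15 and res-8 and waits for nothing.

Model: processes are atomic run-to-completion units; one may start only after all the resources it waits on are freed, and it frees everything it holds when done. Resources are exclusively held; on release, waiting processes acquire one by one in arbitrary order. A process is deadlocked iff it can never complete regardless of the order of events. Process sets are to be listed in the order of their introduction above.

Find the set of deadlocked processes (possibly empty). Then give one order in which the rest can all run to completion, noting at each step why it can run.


The deadlocked set is J5, J6, J1 and J7.
Key observation: the knot is the closed ring of waits J6 -> J1 -> J6; J5 and J7 wait into the deadlock from upstream.
The rest can finish in the order J2, J3, J9, J8.
Verifying each step:
  J2: no waits; runs immediately, freeing res-11
  J3: no waits; runs immediately, freeing res-2
  J9: no waits; runs immediately, freeing res-15 and res-8
  run J8 (all its waits — res-2 — are resolved); releases res-0
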